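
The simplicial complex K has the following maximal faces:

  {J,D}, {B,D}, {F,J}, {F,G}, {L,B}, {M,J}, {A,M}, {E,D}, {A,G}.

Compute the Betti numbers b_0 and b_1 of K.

Order the vertices as A < B < D < E < F < G < J < L < M. Listing each simplex with vertices in this order, K has dimension 1 with simplices:

  0-simplices (9): A, B, D, E, F, G, J, L, M
  1-simplices (9): AG, AM, BD, BL, DE, DJ, FG, FJ, JM

so the chain groups are C_0 ≅ Z^9, C_1 ≅ Z^9.

The boundary map ∂_1: C_1 → C_0 sends each edge [p,q] (with p < q) to q − p. For instance
  ∂AM = M − A.
As a 9×9 matrix over Z this has rank 8, with invariant factors (1,1,1,1,1,1,1,1).

Computing H_k = (kernel of ∂_k) / (image of ∂_{k+1}):

  H_0: rank C_0 − rank ∂_1 = 9 − 8 = 1, and the invariant factors of ∂_1 are all 1, so H_0 = Z.
  H_1: rank ker ∂_1 − rank ∂_2 = (9 − 8) − 0 = 1, and there is no ∂_2, so H_1 = Z.

As a check, the Euler characteristic is 9 − 9 = 0, which agrees with 1 − 1 = 0.

Hence the Betti numbers are b_0 = 1, b_1 = 1.

b_0 = 1, b_1 = 1.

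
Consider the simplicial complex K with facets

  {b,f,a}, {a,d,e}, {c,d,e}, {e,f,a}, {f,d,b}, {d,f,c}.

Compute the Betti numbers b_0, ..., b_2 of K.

b_0 = 1, b_1 = 1, b_2 = 0.

We work with the vertex ordering a < b < c < d < e < f. The simplices of K, each written with vertices in increasing order, are:

  0-simplices (6): a, b, c, d, e, f
  1-simplices (12): ab, ad, ae, af, bd, bf, cd, ce, cf, de, df, ef
  2-simplices (6): abf, ade, aef, bdf, cde, cdf

Hence C_0 ≅ Z^6, C_1 ≅ Z^12, C_2 ≅ Z^6.

The boundary map ∂_1: C_1 → C_0 sends each edge [p,q] (with p < q) to q − p. For instance
  ∂ae = e − a.
This gives a 6×12 integer matrix of rank 5; reducing to Smith normal form yields diagonal entries (1,1,1,1,1).

Boundary ∂_2: C_2 → C_1 acts by ∂[p,q,r] = [q,r] − [p,r] + [p,q]. For instance
  ∂bdf = df − bf + bd,
  ∂abf = bf − af + ab.
The 12×6 boundary matrix has rank 6 and Smith normal form diag(1,1,1,1,1,1).

Computing H_k = (kernel of ∂_k) / (image of ∂_{k+1}):

  H_0: rank C_0 − rank ∂_1 = 6 − 5 = 1, and the invariant factors of ∂_1 are all 1, so H_0 ≅ Z.
  H_1: rank ker ∂_1 − rank ∂_2 = (12 − 5) − 6 = 1, and the invariant factors of ∂_2 are all 1, so H_1 ≅ Z.
  H_2: rank ker ∂_2 − rank ∂_3 = (6 − 6) − 0 = 0, and there is no ∂_3, so H_2 ≅ 0.

Hence the Betti numbers are b_0 = 1, b_1 = 1, b_2 = 0.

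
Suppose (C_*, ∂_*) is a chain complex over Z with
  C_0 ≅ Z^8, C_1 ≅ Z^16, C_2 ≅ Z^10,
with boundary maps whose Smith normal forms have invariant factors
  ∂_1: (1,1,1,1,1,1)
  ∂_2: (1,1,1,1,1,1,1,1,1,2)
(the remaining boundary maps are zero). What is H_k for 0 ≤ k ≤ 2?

H_0 = Z^2,  H_1 = Z/2,  H_2 = 0.

H_0: b_0 = 8 − 0 − 6 = 2; torsion from ∂_1 factors > 1: none. So H_0 = Z^2.
H_1: b_1 = 16 − 6 − 10 = 0; torsion from ∂_2 factors > 1: [2]. So H_1 = Z/2.
H_2: b_2 = 10 − 10 − 0 = 0; torsion from ∂_3 factors > 1: none. So H_2 = 0.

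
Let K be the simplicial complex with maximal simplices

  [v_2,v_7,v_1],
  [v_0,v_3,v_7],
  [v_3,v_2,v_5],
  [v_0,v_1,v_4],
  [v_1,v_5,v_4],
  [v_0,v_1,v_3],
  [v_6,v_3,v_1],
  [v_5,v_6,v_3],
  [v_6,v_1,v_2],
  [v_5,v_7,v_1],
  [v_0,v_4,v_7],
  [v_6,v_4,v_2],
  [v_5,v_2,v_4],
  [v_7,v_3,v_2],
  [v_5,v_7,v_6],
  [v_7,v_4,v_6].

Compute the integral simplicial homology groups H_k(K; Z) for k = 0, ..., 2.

H_0 = Z,  H_1 = Z^2,  H_2 = Z.

K has 8 vertices, 24 edges, 16 triangles.
rank ∂_0 = 0, rank ∂_1 = 7 ⇒ b_0 = 8 − 0 − 7 = 1; all invariant factors of ∂_1 are 1 so no torsion. So H_0 ≅ Z.
rank ∂_1 = 7, rank ∂_2 = 15 ⇒ b_1 = 24 − 7 − 15 = 2; all invariant factors of ∂_2 are 1 so no torsion. So H_1 ≅ Z^2.
rank ∂_2 = 15, rank ∂_3 = 0 ⇒ b_2 = 16 − 15 − 0 = 1. So H_2 ≅ Z.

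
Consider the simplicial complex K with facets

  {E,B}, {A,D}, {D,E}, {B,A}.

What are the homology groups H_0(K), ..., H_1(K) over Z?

H_0 ≅ Z,  H_1 ≅ Z.

Take the total order A < B < D < E on the vertex set. Then K (dimension 1) consists of the simplices:

  0-simplices (4): A, B, D, E
  1-simplices (4): AB, AD, BE, DE

Hence C_0 ≅ Z^4, C_1 ≅ Z^4.

The boundary map ∂_1: C_1 → C_0 sends each edge [p,q] (with p < q) to q − p. For instance
  ∂BE = E − B.
The resulting 4×4 matrix has rank 3, and its Smith normal form has invariant factors (1,1,1).

From H_k ≅ ker(∂_k) / im(∂_{k+1}) we obtain:

  H_0: rank C_0 − rank ∂_1 = 4 − 3 = 1, and the invariant factors of ∂_1 are all 1, so H_0 = Z.
  H_1: rank ker ∂_1 − rank ∂_2 = (4 − 3) − 0 = 1, and there is no ∂_2, so H_1 = Z.

As a check, the Euler characteristic is 4 − 4 = 0, which agrees with 1 − 1 = 0.
(K is a triangulation of the circle S^1.)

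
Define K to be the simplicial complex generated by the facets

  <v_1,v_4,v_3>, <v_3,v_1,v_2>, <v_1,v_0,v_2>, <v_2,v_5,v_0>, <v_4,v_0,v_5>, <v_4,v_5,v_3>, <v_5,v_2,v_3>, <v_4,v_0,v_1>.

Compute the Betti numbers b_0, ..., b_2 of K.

K has 6 vertices, 12 edges, 8 triangles.
rank ∂_0 = 0, rank ∂_1 = 5 ⇒ b_0 = 6 − 0 − 5 = 1; all invariant factors of ∂_1 are 1 so no torsion. So H_0 = Z.
rank ∂_1 = 5, rank ∂_2 = 7 ⇒ b_1 = 12 − 5 − 7 = 0; all invariant factors of ∂_2 are 1 so no torsion. So H_1 = 0.
rank ∂_2 = 7, rank ∂_3 = 0 ⇒ b_2 = 8 − 7 − 0 = 1. So H_2 = Z.

b_0 = 1, b_1 = 0, b_2 = 1.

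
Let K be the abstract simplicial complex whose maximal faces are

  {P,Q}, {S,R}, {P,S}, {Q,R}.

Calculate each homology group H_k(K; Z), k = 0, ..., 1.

K has 4 vertices, 4 edges.
rank ∂_0 = 0, rank ∂_1 = 3 ⇒ b_0 = 4 − 0 − 3 = 1; all invariant factors of ∂_1 are 1 so no torsion. So H_0 ≅ Z.
rank ∂_1 = 3, rank ∂_2 = 0 ⇒ b_1 = 4 − 3 − 0 = 1. So H_1 ≅ Z.

H_0 ≅ Z,  H_1 ≅ Z.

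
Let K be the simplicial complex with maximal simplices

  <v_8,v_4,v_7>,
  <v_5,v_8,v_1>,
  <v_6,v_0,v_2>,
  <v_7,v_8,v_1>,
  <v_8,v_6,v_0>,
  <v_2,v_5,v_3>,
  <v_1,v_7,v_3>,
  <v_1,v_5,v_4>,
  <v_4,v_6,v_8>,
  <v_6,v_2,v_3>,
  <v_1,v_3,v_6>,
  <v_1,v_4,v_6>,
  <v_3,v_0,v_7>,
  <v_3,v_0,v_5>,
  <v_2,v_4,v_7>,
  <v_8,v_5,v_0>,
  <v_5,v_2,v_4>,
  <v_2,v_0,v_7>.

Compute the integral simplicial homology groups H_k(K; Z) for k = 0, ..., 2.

H_0 ≅ Z,  H_1 ≅ Z ⊕ Z/2,  H_2 = 0.

Order the vertices as v_0 < v_1 < v_2 < v_3 < v_4 < v_5 < v_6 < v_7 < v_8. Listing each simplex with vertices in this order, K has dimension 2 with simplices:

  0-simplices (9): [v_0], [v_1], [v_2], [v_3], [v_4], [v_5], [v_6], [v_7], [v_8]
  1-simplices (27): (27 of them)
  2-simplices (18): (18 of them)

giving chain groups C_0 ≅ Z^9, C_1 ≅ Z^27, C_2 ≅ Z^18.

∂_1: C_1 → C_0 sends each edge [p,q] (with p < q) to q − p. For instance
  ∂[v_0,v_5] = [v_5] − [v_0].
This gives a 9×27 integer matrix of rank 8; reducing to Smith normal form yields diagonal entries (1,1,1,1,1,1,1,1).

Boundary ∂_2: C_2 → C_1 acts by ∂[p,q,r] = [q,r] − [p,r] + [p,q]. For instance
  ∂[v_1,v_3,v_7] = [v_3,v_7] − [v_1,v_7] + [v_1,v_3],
  ∂[v_1,v_4,v_5] = [v_4,v_5] − [v_1,v_5] + [v_1,v_4].
As a 27×18 matrix over Z this has rank 18, with invariant factors (1,1,1,1,1,1,1,1,1,1,1,1,1,1,1,1,1,2).

From H_k ≅ ker(∂_k) / im(∂_{k+1}) we obtain:

  H_0: rank C_0 − rank ∂_1 = 9 − 8 = 1, and the invariant factors of ∂_1 are all 1, so H_0 ≅ Z.
  H_1: rank ker ∂_1 − rank ∂_2 = (27 − 8) − 18 = 1, and ∂_2 has invariant factor 2 > 1, so H_1 ≅ Z ⊕ Z/2.
  H_2: rank ker ∂_2 − rank ∂_3 = (18 − 18) − 0 = 0, and there is no ∂_3, so H_2 ≅ 0.

(K is a triangulation of the Klein bottle.)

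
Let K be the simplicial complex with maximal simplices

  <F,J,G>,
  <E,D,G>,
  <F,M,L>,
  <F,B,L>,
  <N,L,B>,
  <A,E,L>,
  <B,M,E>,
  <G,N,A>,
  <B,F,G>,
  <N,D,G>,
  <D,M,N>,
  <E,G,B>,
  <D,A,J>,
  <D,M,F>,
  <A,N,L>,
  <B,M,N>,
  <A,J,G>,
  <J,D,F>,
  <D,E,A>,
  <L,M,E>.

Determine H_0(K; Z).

We work with the vertex ordering A < B < D < E < F < G < J < L < M < N. The simplices of K, each written with vertices in increasing order, are:

  0-simplices (10): A, B, D, E, F, G, J, L, M, N
  1-simplices (30): AD, AE, AG, AJ, AL, AN, BE, BF, BG, BL, BM, BN, DE, DF, DG, DJ, DM, DN, EG, EL, EM, FG, FJ, FL, FM, GJ, GN, LM, LN, MN
  2-simplices (20): ADE, ADJ, AEL, AGJ, AGN, ALN, BEG, BEM, BFG, BFL, BLN, BMN, DEG, DFJ, DFM, DGN, DMN, ELM, FGJ, FLM

so the chain groups are C_0 ≅ Z^10, C_1 ≅ Z^30, C_2 ≅ Z^20.

The boundary map ∂_1: C_1 → C_0 sends each edge [p,q] (with p < q) to q − p.
The 10×30 boundary matrix has rank 9 and Smith normal form diag(1,1,1,1,1,1,1,1,1).

The boundary map ∂_2: C_2 → C_1 maps a triangle to the signed sum of its edges. For instance
  ∂FGJ = GJ − FJ + FG,
  ∂DGN = GN − DN + DG.
The resulting 30×20 matrix has rank 20, and its Smith normal form has invariant factors (1,1,1,1,1,1,1,1,1,1,1,1,1,1,1,1,1,1,1,2).

From H_k ≅ ker(∂_k) / im(∂_{k+1}) we obtain:

  H_0: rank C_0 − rank ∂_1 = 10 − 9 = 1, and the invariant factors of ∂_1 are all 1, so H_0 ≅ Z.

H_0 = Z.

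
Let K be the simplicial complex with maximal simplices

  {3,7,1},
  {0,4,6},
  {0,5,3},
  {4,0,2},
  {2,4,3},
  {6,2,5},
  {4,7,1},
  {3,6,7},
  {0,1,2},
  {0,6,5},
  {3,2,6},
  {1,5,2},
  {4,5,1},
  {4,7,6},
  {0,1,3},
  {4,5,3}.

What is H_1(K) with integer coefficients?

K has 8 vertices, 24 edges, 16 triangles.
rank ∂_1 = 7, rank ∂_2 = 15 ⇒ b_1 = 24 − 7 − 15 = 2; all invariant factors of ∂_2 are 1 so no torsion. So H_1 = Z^2.

H_1 ≅ Z^2.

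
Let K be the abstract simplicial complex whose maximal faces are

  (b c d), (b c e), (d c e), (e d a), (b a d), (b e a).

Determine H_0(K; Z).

Take the total order a < b < c < d < e on the vertex set. Then K (dimension 2) consists of the simplices:

  0-simplices (5): a, b, c, d, e
  1-simplices (9): ab, ad, ae, bc, bd, be, cd, ce, de
  2-simplices (6): abd, abe, ade, bcd, bce, cde

so the chain groups are C_0 ≅ Z^5, C_1 ≅ Z^9, C_2 ≅ Z^6.

∂_1: C_1 → C_0 sends each edge [p,q] (with p < q) to q − p. For instance
  ∂ab = b − a.
As a 5×9 matrix over Z this has rank 4, with invariant factors (1,1,1,1).

The boundary map ∂_2: C_2 → C_1 acts by ∂[p,q,r] = [q,r] − [p,r] + [p,q]. For instance
  ∂ade = de − ae + ad,
  ∂cde = de − ce + cd.
This gives a 9×6 integer matrix of rank 5; reducing to Smith normal form yields diagonal entries (1,1,1,1,1).

Reading off H_k = ker ∂_k / im ∂_{k+1}:

  H_0: rank C_0 − rank ∂_1 = 5 − 4 = 1, and the invariant factors of ∂_1 are all 1, so H_0 = Z.

H_0 = Z.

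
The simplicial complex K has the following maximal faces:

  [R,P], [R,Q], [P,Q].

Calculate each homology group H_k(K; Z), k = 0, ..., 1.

Fix the vertex order P < Q < R and write every simplex with vertices in increasing order. Then dim K = 1 and the simplices of K are:

  0-simplices (3): P, Q, R
  1-simplices (3): PQ, PR, QR

Hence C_0 ≅ Z^3, C_1 ≅ Z^3.

The boundary map ∂_1: C_1 → C_0 is given by ∂[p,q] = [q] − [p].
As a 3×3 matrix over Z this has rank 2, with invariant factors (1,1).

Computing H_k = (kernel of ∂_k) / (image of ∂_{k+1}):

  H_0: rank C_0 − rank ∂_1 = 3 − 2 = 1, and the invariant factors of ∂_1 are all 1, so H_0 = Z.
  H_1: rank ker ∂_1 − rank ∂_2 = (3 − 2) − 0 = 1, and there is no ∂_2, so H_1 = Z.

(K is a triangulation of the circle S^1.)

H_0 ≅ Z,  H_1 ≅ Z.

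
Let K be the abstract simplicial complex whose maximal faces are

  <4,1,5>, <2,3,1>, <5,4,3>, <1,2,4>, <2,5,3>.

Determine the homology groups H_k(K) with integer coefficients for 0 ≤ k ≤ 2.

Order the vertices as 1 < 2 < 3 < 4 < 5. Listing each simplex with vertices in this order, K has dimension 2 with simplices:

  0-simplices (5): [1], [2], [3], [4], [5]
  1-simplices (10): [1,2], [1,3], [1,4], [1,5], [2,3], [2,4], [2,5], [3,4], [3,5], [4,5]
  2-simplices (5): [1,2,3], [1,2,4], [1,4,5], [2,3,5], [3,4,5]

Hence C_0 ≅ Z^5, C_1 ≅ Z^10, C_2 ≅ Z^5.

Boundary ∂_1: C_1 → C_0 is given by ∂[p,q] = [q] − [p]. For instance
  ∂[3,4] = [4] − [3].
The resulting 5×10 matrix has rank 4, and its Smith normal form has invariant factors (1,1,1,1).

The boundary map ∂_2: C_2 → C_1 sends each 2-simplex [p,q,r] to [q,r] − [p,r] + [p,q]. For instance
  ∂[3,4,5] = [4,5] − [3,5] + [3,4],
  ∂[2,3,5] = [3,5] − [2,5] + [2,3].
The resulting 10×5 matrix has rank 5, and its Smith normal form has invariant factors (1,1,1,1,1).

From H_k ≅ ker(∂_k) / im(∂_{k+1}) we obtain:

  H_0: rank C_0 − rank ∂_1 = 5 − 4 = 1, and the invariant factors of ∂_1 are all 1, so H_0 ≅ Z.
  H_1: rank ker ∂_1 − rank ∂_2 = (10 − 4) − 5 = 1, and the invariant factors of ∂_2 are all 1, so H_1 ≅ Z.
  H_2: rank ker ∂_2 − rank ∂_3 = (5 − 5) − 0 = 0, and there is no ∂_3, so H_2 ≅ 0.

H_0 ≅ Z,  H_1 ≅ Z,  H_2 = 0.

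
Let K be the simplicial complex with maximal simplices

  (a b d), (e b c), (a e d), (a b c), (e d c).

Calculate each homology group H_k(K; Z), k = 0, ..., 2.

Order the vertices as a < b < c < d < e. Listing each simplex with vertices in this order, K has dimension 2 with simplices:

  0-simplices (5): a, b, c, d, e
  1-simplices (10): ab, ac, ad, ae, bc, bd, be, cd, ce, de
  2-simplices (5): abc, abd, ade, bce, cde

so the chain groups are C_0 ≅ Z^5, C_1 ≅ Z^10, C_2 ≅ Z^5.

The boundary map ∂_1: C_1 → C_0 sends each edge [p,q] (with p < q) to q − p.
The resulting 5×10 matrix has rank 4, and its Smith normal form has invariant factors (1,1,1,1).

The boundary map ∂_2: C_2 → C_1 sends each 2-simplex [p,q,r] to [q,r] − [p,r] + [p,q]. For instance
  ∂abd = bd − ad + ab,
  ∂abc = bc − ac + ab.
This gives a 10×5 integer matrix of rank 5; reducing to Smith normal form yields diagonal entries (1,1,1,1,1).

From H_k ≅ ker(∂_k) / im(∂_{k+1}) we obtain:

  H_0: rank C_0 − rank ∂_1 = 5 − 4 = 1, and the invariant factors of ∂_1 are all 1, so H_0 ≅ Z.
  H_1: rank ker ∂_1 − rank ∂_2 = (10 − 4) − 5 = 1, and the invariant factors of ∂_2 are all 1, so H_1 ≅ Z.
  H_2: rank ker ∂_2 − rank ∂_3 = (5 − 5) − 0 = 0, and there is no ∂_3, so H_2 ≅ 0.

As a check, the Euler characteristic is 5 − 10 + 5 = 0, which agrees with 1 − 1 + 0 = 0.

H_0 ≅ Z,  H_1 ≅ Z,  H_2 = 0.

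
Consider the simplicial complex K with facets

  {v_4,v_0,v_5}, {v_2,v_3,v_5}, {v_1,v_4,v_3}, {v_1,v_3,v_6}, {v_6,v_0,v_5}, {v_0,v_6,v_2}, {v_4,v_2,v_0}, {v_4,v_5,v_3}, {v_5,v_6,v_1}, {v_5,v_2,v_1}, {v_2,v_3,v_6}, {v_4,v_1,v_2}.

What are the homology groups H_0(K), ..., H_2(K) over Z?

We work with the vertex ordering v_0 < v_1 < v_2 < v_3 < v_4 < v_5 < v_6. The simplices of K, each written with vertices in increasing order, are:

  0-simplices (7): [v_0], [v_1], [v_2], [v_3], [v_4], [v_5], [v_6]
  1-simplices (18): (18 of them)
  2-simplices (12): (12 of them)

so the chain groups are C_0 ≅ Z^7, C_1 ≅ Z^18, C_2 ≅ Z^12.

∂_1: C_1 → C_0 is given by ∂[p,q] = [q] − [p]. For instance
  ∂[v_0,v_4] = [v_4] − [v_0].
The resulting 7×18 matrix has rank 6, and its Smith normal form has invariant factors (1,1,1,1,1,1).

The boundary map ∂_2: C_2 → C_1 sends each 2-simplex [p,q,r] to [q,r] − [p,r] + [p,q]. For instance
  ∂[v_0,v_5,v_6] = [v_5,v_6] − [v_0,v_6] + [v_0,v_5],
  ∂[v_1,v_3,v_4] = [v_3,v_4] − [v_1,v_4] + [v_1,v_3].
The resulting 18×12 matrix has rank 12, and its Smith normal form has invariant factors (1,1,1,1,1,1,1,1,1,1,1,2).

Reading off H_k = ker ∂_k / im ∂_{k+1}:

  H_0: rank C_0 − rank ∂_1 = 7 − 6 = 1, and the invariant factors of ∂_1 are all 1, so H_0 ≅ Z.
  H_1: rank ker ∂_1 − rank ∂_2 = (18 − 6) − 12 = 0, and ∂_2 has invariant factor 2 > 1, so H_1 ≅ Z/2Z.
  H_2: rank ker ∂_2 − rank ∂_3 = (12 − 12) − 0 = 0, and there is no ∂_3, so H_2 ≅ 0.

(K is a triangulation of the real projective plane RP^2.)

H_0 = Z,  H_1 = Z/2Z,  H_2 = 0.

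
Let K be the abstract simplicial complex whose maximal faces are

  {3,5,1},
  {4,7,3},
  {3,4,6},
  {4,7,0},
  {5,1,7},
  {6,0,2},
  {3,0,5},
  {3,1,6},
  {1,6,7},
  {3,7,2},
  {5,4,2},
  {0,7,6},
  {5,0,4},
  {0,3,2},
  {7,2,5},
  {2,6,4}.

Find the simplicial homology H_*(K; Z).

Take the total order 0 < 1 < 2 < 3 < 4 < 5 < 6 < 7 on the vertex set. Then K (dimension 2) consists of the simplices:

  0-simplices (8): [0], [1], [2], [3], [4], [5], [6], [7]
  1-simplices (24): (24 of them)
  2-simplices (16): [0,2,3], [0,2,6], [0,3,5], [0,4,5], [0,4,7], [0,6,7], [1,3,5], [1,3,6], [1,5,7], [1,6,7], [2,3,7], [2,4,5], [2,4,6], [2,5,7], [3,4,6], [3,4,7]

Hence C_0 ≅ Z^8, C_1 ≅ Z^24, C_2 ≅ Z^16.

Boundary ∂_1: C_1 → C_0 sends each edge [p,q] (with p < q) to q − p. For instance
  ∂[4,5] = [5] − [4].
This gives a 8×24 integer matrix of rank 7; reducing to Smith normal form yields diagonal entries (1,1,1,1,1,1,1).

∂_2: C_2 → C_1 sends each 2-simplex [p,q,r] to [q,r] − [p,r] + [p,q]. For instance
  ∂[3,4,7] = [4,7] − [3,7] + [3,4],
  ∂[2,4,6] = [4,6] − [2,6] + [2,4].
The resulting 24×16 matrix has rank 15, and its Smith normal form has invariant factors (1,1,1,1,1,1,1,1,1,1,1,1,1,1,1).

From H_k ≅ ker(∂_k) / im(∂_{k+1}) we obtain:

  H_0: rank C_0 − rank ∂_1 = 8 − 7 = 1, and the invariant factors of ∂_1 are all 1, so H_0 ≅ Z.
  H_1: rank ker ∂_1 − rank ∂_2 = (24 − 7) − 15 = 2, and the invariant factors of ∂_2 are all 1, so H_1 ≅ Z^2.
  H_2: rank ker ∂_2 − rank ∂_3 = (16 − 15) − 0 = 1, and there is no ∂_3, so H_2 ≅ Z.

H_0 = Z,  H_1 = Z^2,  H_2 = Z.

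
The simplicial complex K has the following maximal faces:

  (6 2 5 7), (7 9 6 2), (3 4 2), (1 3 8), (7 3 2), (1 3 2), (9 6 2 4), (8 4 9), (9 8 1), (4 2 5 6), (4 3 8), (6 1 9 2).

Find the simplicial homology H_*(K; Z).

Order the vertices as 1 < 2 < 3 < 4 < 5 < 6 < 7 < 8 < 9. Listing each simplex with vertices in this order, K has dimension 3 with simplices:

  0-simplices (9): [1], [2], [3], [4], [5], [6], [7], [8], [9]
  1-simplices (24): (24 of them)
  2-simplices (22): (22 of them)
  3-simplices (5): [1,2,6,9], [2,4,5,6], [2,4,6,9], [2,5,6,7], [2,6,7,9]

giving chain groups C_0 ≅ Z^9, C_1 ≅ Z^24, C_2 ≅ Z^22, C_3 ≅ Z^5.

∂_1: C_1 → C_0 maps an edge to its endpoints' difference, ∂[p,q] = q − p. For instance
  ∂[2,5] = [5] − [2].
The 9×24 boundary matrix has rank 8 and Smith normal form diag(1,1,1,1,1,1,1,1).

Boundary ∂_2: C_2 → C_1 maps a triangle to the signed sum of its edges. For instance
  ∂[1,2,3] = [2,3] − [1,3] + [1,2],
  ∂[1,3,8] = [3,8] − [1,8] + [1,3].
The 24×22 boundary matrix has rank 16 and Smith normal form diag(1,1,1,1,1,1,1,1,1,1,1,1,1,1,1,1).

∂_3: C_3 → C_2 sends each 3-simplex σ to the alternating sum Σ_i (−1)^i (σ with its i-th vertex removed). For instance
  ∂[1,2,6,9] = [2,6,9] − [1,6,9] + [1,2,9] − [1,2,6],
  ∂[2,4,5,6] = [4,5,6] − [2,5,6] + [2,4,6] − [2,4,5].
This gives a 22×5 integer matrix of rank 5; reducing to Smith normal form yields diagonal entries (1,1,1,1,1).

Reading off H_k = ker ∂_k / im ∂_{k+1}:

  H_0: rank C_0 − rank ∂_1 = 9 − 8 = 1, and the invariant factors of ∂_1 are all 1, so H_0 = Z.
  H_1: rank ker ∂_1 − rank ∂_2 = (24 − 8) − 16 = 0, and the invariant factors of ∂_2 are all 1, so H_1 = 0.
  H_2: rank ker ∂_2 − rank ∂_3 = (22 − 16) − 5 = 1, and the invariant factors of ∂_3 are all 1, so H_2 = Z.
  H_3: rank ker ∂_3 − rank ∂_4 = (5 − 5) − 0 = 0, and there is no ∂_4, so H_3 = 0.

H_0 ≅ Z,  H_1 = 0,  H_2 ≅ Z,  H_3 = 0.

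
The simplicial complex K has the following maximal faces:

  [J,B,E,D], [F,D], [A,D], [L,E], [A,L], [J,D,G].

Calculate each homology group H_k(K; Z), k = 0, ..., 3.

H_0 = Z,  H_1 = Z,  H_2 = 0,  H_3 = 0.

K has 8 vertices, 12 edges, 5 triangles, 1 3-simplex.
rank ∂_0 = 0, rank ∂_1 = 7 ⇒ b_0 = 8 − 0 − 7 = 1; all invariant factors of ∂_1 are 1 so no torsion. So H_0 ≅ Z.
rank ∂_1 = 7, rank ∂_2 = 4 ⇒ b_1 = 12 − 7 − 4 = 1; all invariant factors of ∂_2 are 1 so no torsion. So H_1 ≅ Z.
rank ∂_2 = 4, rank ∂_3 = 1 ⇒ b_2 = 5 − 4 − 1 = 0; all invariant factors of ∂_3 are 1 so no torsion. So H_2 ≅ 0.
rank ∂_3 = 1, rank ∂_4 = 0 ⇒ b_3 = 1 − 1 − 0 = 0. So H_3 ≅ 0.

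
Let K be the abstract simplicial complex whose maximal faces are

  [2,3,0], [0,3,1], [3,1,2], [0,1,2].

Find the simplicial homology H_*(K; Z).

H_0 ≅ Z,  H_1 = 0,  H_2 ≅ Z.

Take the total order 0 < 1 < 2 < 3 on the vertex set. Then K (dimension 2) consists of the simplices:

  0-simplices (4): [0], [1], [2], [3]
  1-simplices (6): [0,1], [0,2], [0,3], [1,2], [1,3], [2,3]
  2-simplices (4): [0,1,2], [0,1,3], [0,2,3], [1,2,3]

Hence C_0 ≅ Z^4, C_1 ≅ Z^6, C_2 ≅ Z^4.

∂_1: C_1 → C_0 is given by ∂[p,q] = [q] − [p]. For instance
  ∂[0,2] = [2] − [0].
The resulting 4×6 matrix has rank 3, and its Smith normal form has invariant factors (1,1,1).

Boundary ∂_2: C_2 → C_1 sends each 2-simplex [p,q,r] to [q,r] − [p,r] + [p,q]. For instance
  ∂[0,2,3] = [2,3] − [0,3] + [0,2],
  ∂[1,2,3] = [2,3] − [1,3] + [1,2].
As a 6×4 matrix over Z this has rank 3, with invariant factors (1,1,1).

Computing H_k = (kernel of ∂_k) / (image of ∂_{k+1}):

  H_0: rank C_0 − rank ∂_1 = 4 − 3 = 1, and the invariant factors of ∂_1 are all 1, so H_0 = Z.
  H_1: rank ker ∂_1 − rank ∂_2 = (6 − 3) − 3 = 0, and the invariant factors of ∂_2 are all 1, so H_1 = 0.
  H_2: rank ker ∂_2 − rank ∂_3 = (4 − 3) − 0 = 1, and there is no ∂_3, so H_2 = Z.

(K is a triangulation of the 2-sphere S^2.)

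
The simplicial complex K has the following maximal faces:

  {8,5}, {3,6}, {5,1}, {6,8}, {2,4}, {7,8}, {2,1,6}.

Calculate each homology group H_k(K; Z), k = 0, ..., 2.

H_0 = Z,  H_1 = Z,  H_2 = 0.

Fix the vertex order 1 < 2 < 3 < 4 < 5 < 6 < 7 < 8 and write every simplex with vertices in increasing order. Then dim K = 2 and the simplices of K are:

  0-simplices (8): [1], [2], [3], [4], [5], [6], [7], [8]
  1-simplices (9): [1,2], [1,5], [1,6], [2,4], [2,6], [3,6], [5,8], [6,8], [7,8]
  2-simplices (1): [1,2,6]

so the chain groups are C_0 ≅ Z^8, C_1 ≅ Z^9, C_2 ≅ Z^1.

Boundary ∂_1: C_1 → C_0 sends each edge [p,q] (with p < q) to q − p. For instance
  ∂[2,4] = [4] − [2].
The 8×9 boundary matrix has rank 7 and Smith normal form diag(1,1,1,1,1,1,1).

Boundary ∂_2: C_2 → C_1 maps a triangle to the signed sum of its edges. For instance
  ∂[1,2,6] = [2,6] − [1,6] + [1,2].
As a 9×1 matrix over Z this has rank 1, with invariant factors (1).

Reading off H_k = ker ∂_k / im ∂_{k+1}:

  H_0: rank C_0 − rank ∂_1 = 8 − 7 = 1, and the invariant factors of ∂_1 are all 1, so H_0 ≅ Z.
  H_1: rank ker ∂_1 − rank ∂_2 = (9 − 7) − 1 = 1, and the invariant factors of ∂_2 are all 1, so H_1 ≅ Z.
  H_2: rank ker ∂_2 − rank ∂_3 = (1 − 1) − 0 = 0, and there is no ∂_3, so H_2 ≅ 0.

As a check, the Euler characteristic is 8 − 9 + 1 = 0, which agrees with 1 − 1 + 0 = 0.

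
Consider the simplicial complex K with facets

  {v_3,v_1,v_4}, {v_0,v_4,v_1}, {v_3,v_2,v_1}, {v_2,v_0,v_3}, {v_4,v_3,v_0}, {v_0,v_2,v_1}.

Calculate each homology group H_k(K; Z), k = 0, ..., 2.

H_0 ≅ Z,  H_1 = 0,  H_2 ≅ Z.

K has 5 vertices, 9 edges, 6 triangles.
rank ∂_0 = 0, rank ∂_1 = 4 ⇒ b_0 = 5 − 0 − 4 = 1; all invariant factors of ∂_1 are 1 so no torsion. So H_0 = Z.
rank ∂_1 = 4, rank ∂_2 = 5 ⇒ b_1 = 9 − 4 − 5 = 0; all invariant factors of ∂_2 are 1 so no torsion. So H_1 = 0.
rank ∂_2 = 5, rank ∂_3 = 0 ⇒ b_2 = 6 − 5 − 0 = 1. So H_2 = Z.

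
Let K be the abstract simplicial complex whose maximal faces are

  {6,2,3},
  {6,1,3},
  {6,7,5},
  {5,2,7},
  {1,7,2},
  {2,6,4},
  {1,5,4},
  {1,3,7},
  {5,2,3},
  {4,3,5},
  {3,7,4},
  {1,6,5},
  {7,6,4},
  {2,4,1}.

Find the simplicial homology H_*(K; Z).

Fix the vertex order 1 < 2 < 3 < 4 < 5 < 6 < 7 and write every simplex with vertices in increasing order. Then dim K = 2 and the simplices of K are:

  0-simplices (7): [1], [2], [3], [4], [5], [6], [7]
  1-simplices (21): [1,2], [1,3], [1,4], [1,5], [1,6], [1,7], [2,3], [2,4], [2,5], [2,6], [2,7], [3,4], [3,5], [3,6], [3,7], [4,5], [4,6], [4,7], [5,6], [5,7], [6,7]
  2-simplices (14): [1,2,4], [1,2,7], [1,3,6], [1,3,7], [1,4,5], [1,5,6], [2,3,5], [2,3,6], [2,4,6], [2,5,7], [3,4,5], [3,4,7], [4,6,7], [5,6,7]

Hence C_0 ≅ Z^7, C_1 ≅ Z^21, C_2 ≅ Z^14.

∂_1: C_1 → C_0 sends each edge [p,q] (with p < q) to q − p.
This gives a 7×21 integer matrix of rank 6; reducing to Smith normal form yields diagonal entries (1,1,1,1,1,1).

∂_2: C_2 → C_1 maps a triangle to the signed sum of its edges. For instance
  ∂[5,6,7] = [6,7] − [5,7] + [5,6],
  ∂[1,2,7] = [2,7] − [1,7] + [1,2].
The 21×14 boundary matrix has rank 13 and Smith normal form diag(1,1,1,1,1,1,1,1,1,1,1,1,1).

From H_k ≅ ker(∂_k) / im(∂_{k+1}) we obtain:

  H_0: rank C_0 − rank ∂_1 = 7 − 6 = 1, and the invariant factors of ∂_1 are all 1, so H_0 = Z.
  H_1: rank ker ∂_1 − rank ∂_2 = (21 − 6) − 13 = 2, and the invariant factors of ∂_2 are all 1, so H_1 = Z^2.
  H_2: rank ker ∂_2 − rank ∂_3 = (14 − 13) − 0 = 1, and there is no ∂_3, so H_2 = Z.

As a check, the Euler characteristic is 7 − 21 + 14 = 0, which agrees with 1 − 2 + 1 = 0.

H_0 = Z,  H_1 = Z^2,  H_2 = Z.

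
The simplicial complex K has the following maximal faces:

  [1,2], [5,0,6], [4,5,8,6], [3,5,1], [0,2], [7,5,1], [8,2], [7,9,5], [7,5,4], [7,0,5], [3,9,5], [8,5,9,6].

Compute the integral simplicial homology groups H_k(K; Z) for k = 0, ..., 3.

H_0 ≅ Z,  H_1 ≅ Z^2,  H_2 = 0,  H_3 = 0.

Order the vertices as 0 < 1 < 2 < 3 < 4 < 5 < 6 < 7 < 8 < 9. Listing each simplex with vertices in this order, K has dimension 3 with simplices:

  0-simplices (10): [0], [1], [2], [3], [4], [5], [6], [7], [8], [9]
  1-simplices (23): [0,2], [0,5], [0,6], [0,7], [1,2], [1,3], [1,5], [1,7], [2,8], [3,5], [3,9], [4,5], [4,6], [4,7], [4,8], [5,6], [5,7], [5,8], [5,9], [6,8], [6,9], [7,9], [8,9]
  2-simplices (14): [0,5,6], [0,5,7], [1,3,5], [1,5,7], [3,5,9], [4,5,6], [4,5,7], [4,5,8], [4,6,8], [5,6,8], [5,6,9], [5,7,9], [5,8,9], [6,8,9]
  3-simplices (2): [4,5,6,8], [5,6,8,9]

giving chain groups C_0 ≅ Z^10, C_1 ≅ Z^23, C_2 ≅ Z^14, C_3 ≅ Z^2.

The boundary map ∂_1: C_1 → C_0 maps an edge to its endpoints' difference, ∂[p,q] = q − p.
This gives a 10×23 integer matrix of rank 9; reducing to Smith normal form yields diagonal entries (1,1,1,1,1,1,1,1,1).

∂_2: C_2 → C_1 acts by ∂[p,q,r] = [q,r] − [p,r] + [p,q]. For instance
  ∂[5,6,8] = [6,8] − [5,8] + [5,6],
  ∂[1,5,7] = [5,7] − [1,7] + [1,5].
This gives a 23×14 integer matrix of rank 12; reducing to Smith normal form yields diagonal entries (1,1,1,1,1,1,1,1,1,1,1,1).

The boundary map ∂_3: C_3 → C_2 sends each 3-simplex σ to the alternating sum Σ_i (−1)^i (σ with its i-th vertex removed). For instance
  ∂[4,5,6,8] = [5,6,8] − [4,6,8] + [4,5,8] − [4,5,6],
  ∂[5,6,8,9] = [6,8,9] − [5,8,9] + [5,6,9] − [5,6,8].
This gives a 14×2 integer matrix of rank 2; reducing to Smith normal form yields diagonal entries (1,1).

Reading off H_k = ker ∂_k / im ∂_{k+1}:

  H_0: rank C_0 − rank ∂_1 = 10 − 9 = 1, and the invariant factors of ∂_1 are all 1, so H_0 ≅ Z.
  H_1: rank ker ∂_1 − rank ∂_2 = (23 − 9) − 12 = 2, and the invariant factors of ∂_2 are all 1, so H_1 ≅ Z^2.
  H_2: rank ker ∂_2 − rank ∂_3 = (14 − 12) − 2 = 0, and the invariant factors of ∂_3 are all 1, so H_2 ≅ 0.
  H_3: rank ker ∂_3 − rank ∂_4 = (2 − 2) − 0 = 0, and there is no ∂_4, so H_3 ≅ 0.

As a check, the Euler characteristic is 10 − 23 + 14 − 2 = -1, which agrees with 1 − 2 + 0 − 0 = -1.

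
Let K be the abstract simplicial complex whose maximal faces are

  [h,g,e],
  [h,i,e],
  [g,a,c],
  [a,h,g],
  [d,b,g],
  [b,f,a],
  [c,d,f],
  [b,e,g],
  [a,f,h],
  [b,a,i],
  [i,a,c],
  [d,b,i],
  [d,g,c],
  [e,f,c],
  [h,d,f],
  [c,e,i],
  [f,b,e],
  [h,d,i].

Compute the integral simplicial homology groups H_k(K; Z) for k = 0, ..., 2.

We work with the vertex ordering a < b < c < d < e < f < g < h < i. The simplices of K, each written with vertices in increasing order, are:

  0-simplices (9): a, b, c, d, e, f, g, h, i
  1-simplices (27): ab, ac, af, ag, ah, ai, bd, be, bf, bg, bi, cd, ce, cf, cg, ci, df, dg, dh, di, ef, eg, eh, ei, fh, gh, hi
  2-simplices (18): abf, abi, acg, aci, afh, agh, bdg, bdi, bef, beg, cdf, cdg, cef, cei, dfh, dhi, egh, ehi

giving chain groups C_0 ≅ Z^9, C_1 ≅ Z^27, C_2 ≅ Z^18.

Boundary ∂_1: C_1 → C_0 maps an edge to its endpoints' difference, ∂[p,q] = q − p.
As a 9×27 matrix over Z this has rank 8, with invariant factors (1,1,1,1,1,1,1,1).

The boundary map ∂_2: C_2 → C_1 maps a triangle to the signed sum of its edges. For instance
  ∂bef = ef − bf + be,
  ∂abf = bf − af + ab.
The resulting 27×18 matrix has rank 17, and its Smith normal form has invariant factors (1,1,1,1,1,1,1,1,1,1,1,1,1,1,1,1,1).

From H_k ≅ ker(∂_k) / im(∂_{k+1}) we obtain:

  H_0: rank C_0 − rank ∂_1 = 9 − 8 = 1, and the invariant factors of ∂_1 are all 1, so H_0 ≅ Z.
  H_1: rank ker ∂_1 − rank ∂_2 = (27 − 8) − 17 = 2, and the invariant factors of ∂_2 are all 1, so H_1 ≅ Z^2.
  H_2: rank ker ∂_2 − rank ∂_3 = (18 − 17) − 0 = 1, and there is no ∂_3, so H_2 ≅ Z.

As a check, the Euler characteristic is 9 − 27 + 18 = 0, which agrees with 1 − 2 + 1 = 0.

H_0 = Z,  H_1 = Z^2,  H_2 = Z.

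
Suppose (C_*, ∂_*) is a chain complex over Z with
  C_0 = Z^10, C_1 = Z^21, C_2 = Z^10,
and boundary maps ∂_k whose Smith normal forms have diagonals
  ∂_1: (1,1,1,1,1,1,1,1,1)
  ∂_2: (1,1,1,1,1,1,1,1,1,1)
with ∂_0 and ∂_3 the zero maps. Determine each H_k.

H_0: b_0 = 10 − 0 − 9 = 1; torsion from ∂_1 factors > 1: none. So H_0 = Z.
H_1: b_1 = 21 − 9 − 10 = 2; torsion from ∂_2 factors > 1: none. So H_1 = Z^2.
H_2: b_2 = 10 − 10 − 0 = 0; torsion from ∂_3 factors > 1: none. So H_2 = 0.

H_0 = Z,  H_1 = Z^2,  H_2 = 0.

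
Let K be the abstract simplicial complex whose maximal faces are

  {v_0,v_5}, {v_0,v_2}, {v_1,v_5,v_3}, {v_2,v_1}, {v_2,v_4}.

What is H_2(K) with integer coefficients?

H_2 ≅ 0.

We work with the vertex ordering v_0 < v_1 < v_2 < v_3 < v_4 < v_5. The simplices of K, each written with vertices in increasing order, are:

  0-simplices (6): [v_0], [v_1], [v_2], [v_3], [v_4], [v_5]
  1-simplices (7): [v_0,v_2], [v_0,v_5], [v_1,v_2], [v_1,v_3], [v_1,v_5], [v_2,v_4], [v_3,v_5]
  2-simplices (1): [v_1,v_3,v_5]

so the chain groups are C_0 ≅ Z^6, C_1 ≅ Z^7, C_2 ≅ Z^1.

Boundary ∂_1: C_1 → C_0 sends each edge [p,q] (with p < q) to q − p. For instance
  ∂[v_1,v_2] = [v_2] − [v_1].
This gives a 6×7 integer matrix of rank 5; reducing to Smith normal form yields diagonal entries (1,1,1,1,1).

∂_2: C_2 → C_1 sends each 2-simplex [p,q,r] to [q,r] − [p,r] + [p,q]. For instance
  ∂[v_1,v_3,v_5] = [v_3,v_5] − [v_1,v_5] + [v_1,v_3].
This gives a 7×1 integer matrix of rank 1; reducing to Smith normal form yields diagonal entries (1).

Reading off H_k = ker ∂_k / im ∂_{k+1}:

  H_2: rank ker ∂_2 − rank ∂_3 = (1 − 1) − 0 = 0, and there is no ∂_3, so H_2 ≅ 0.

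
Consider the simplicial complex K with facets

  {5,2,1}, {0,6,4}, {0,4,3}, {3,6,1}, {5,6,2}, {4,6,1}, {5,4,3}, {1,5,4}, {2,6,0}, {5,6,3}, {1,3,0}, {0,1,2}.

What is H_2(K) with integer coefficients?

Fix the vertex order 0 < 1 < 2 < 3 < 4 < 5 < 6 and write every simplex with vertices in increasing order. Then dim K = 2 and the simplices of K are:

  0-simplices (7): [0], [1], [2], [3], [4], [5], [6]
  1-simplices (18): [0,1], [0,2], [0,3], [0,4], [0,6], [1,2], [1,3], [1,4], [1,5], [1,6], [2,5], [2,6], [3,4], [3,5], [3,6], [4,5], [4,6], [5,6]
  2-simplices (12): [0,1,2], [0,1,3], [0,2,6], [0,3,4], [0,4,6], [1,2,5], [1,3,6], [1,4,5], [1,4,6], [2,5,6], [3,4,5], [3,5,6]

so the chain groups are C_0 ≅ Z^7, C_1 ≅ Z^18, C_2 ≅ Z^12.

∂_1: C_1 → C_0 is given by ∂[p,q] = [q] − [p].
The resulting 7×18 matrix has rank 6, and its Smith normal form has invariant factors (1,1,1,1,1,1).

The boundary map ∂_2: C_2 → C_1 acts by ∂[p,q,r] = [q,r] − [p,r] + [p,q]. For instance
  ∂[0,2,6] = [2,6] − [0,6] + [0,2],
  ∂[0,3,4] = [3,4] − [0,4] + [0,3].
As a 18×12 matrix over Z this has rank 12, with invariant factors (1,1,1,1,1,1,1,1,1,1,1,2).

Reading off H_k = ker ∂_k / im ∂_{k+1}:

  H_2: rank ker ∂_2 − rank ∂_3 = (12 − 12) − 0 = 0, and there is no ∂_3, so H_2 = 0.

H_2 = 0.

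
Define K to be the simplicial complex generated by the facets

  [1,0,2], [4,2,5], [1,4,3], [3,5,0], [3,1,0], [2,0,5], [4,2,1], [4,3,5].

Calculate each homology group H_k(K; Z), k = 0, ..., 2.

H_0 ≅ Z,  H_1 = 0,  H_2 ≅ Z.

Order the vertices as 0 < 1 < 2 < 3 < 4 < 5. Listing each simplex with vertices in this order, K has dimension 2 with simplices:

  0-simplices (6): [0], [1], [2], [3], [4], [5]
  1-simplices (12): [0,1], [0,2], [0,3], [0,5], [1,2], [1,3], [1,4], [2,4], [2,5], [3,4], [3,5], [4,5]
  2-simplices (8): [0,1,2], [0,1,3], [0,2,5], [0,3,5], [1,2,4], [1,3,4], [2,4,5], [3,4,5]

Hence C_0 ≅ Z^6, C_1 ≅ Z^12, C_2 ≅ Z^8.

The boundary map ∂_1: C_1 → C_0 sends each edge [p,q] (with p < q) to q − p.
The 6×12 boundary matrix has rank 5 and Smith normal form diag(1,1,1,1,1).

The boundary map ∂_2: C_2 → C_1 acts by ∂[p,q,r] = [q,r] − [p,r] + [p,q]. For instance
  ∂[0,1,3] = [1,3] − [0,3] + [0,1],
  ∂[0,2,5] = [2,5] − [0,5] + [0,2].
The resulting 12×8 matrix has rank 7, and its Smith normal form has invariant factors (1,1,1,1,1,1,1).

Computing H_k = (kernel of ∂_k) / (image of ∂_{k+1}):

  H_0: rank C_0 − rank ∂_1 = 6 − 5 = 1, and the invariant factors of ∂_1 are all 1, so H_0 = Z.
  H_1: rank ker ∂_1 − rank ∂_2 = (12 − 5) − 7 = 0, and the invariant factors of ∂_2 are all 1, so H_1 = 0.
  H_2: rank ker ∂_2 − rank ∂_3 = (8 − 7) − 0 = 1, and there is no ∂_3, so H_2 = Z.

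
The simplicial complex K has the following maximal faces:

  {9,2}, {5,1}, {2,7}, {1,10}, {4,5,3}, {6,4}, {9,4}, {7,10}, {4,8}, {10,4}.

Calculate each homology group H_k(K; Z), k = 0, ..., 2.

H_0 ≅ Z,  H_1 ≅ Z^2,  H_2 = 0.

Fix the vertex order 1 < 2 < 3 < 4 < 5 < 6 < 7 < 8 < 9 < 10 and write every simplex with vertices in increasing order. Then dim K = 2 and the simplices of K are:

  0-simplices (10): [1], [2], [3], [4], [5], [6], [7], [8], [9], [10]
  1-simplices (12): [1,5], [1,10], [2,7], [2,9], [3,4], [3,5], [4,5], [4,6], [4,8], [4,9], [4,10], [7,10]
  2-simplices (1): [3,4,5]

giving chain groups C_0 ≅ Z^10, C_1 ≅ Z^12, C_2 ≅ Z^1.

Boundary ∂_1: C_1 → C_0 is given by ∂[p,q] = [q] − [p]. For instance
  ∂[4,9] = [9] − [4].
The 10×12 boundary matrix has rank 9 and Smith normal form diag(1,1,1,1,1,1,1,1,1).

∂_2: C_2 → C_1 maps a triangle to the signed sum of its edges. For instance
  ∂[3,4,5] = [4,5] − [3,5] + [3,4].
The resulting 12×1 matrix has rank 1, and its Smith normal form has invariant factors (1).

From H_k ≅ ker(∂_k) / im(∂_{k+1}) we obtain:

  H_0: rank C_0 − rank ∂_1 = 10 − 9 = 1, and the invariant factors of ∂_1 are all 1, so H_0 = Z.
  H_1: rank ker ∂_1 − rank ∂_2 = (12 − 9) − 1 = 2, and the invariant factors of ∂_2 are all 1, so H_1 = Z^2.
  H_2: rank ker ∂_2 − rank ∂_3 = (1 − 1) − 0 = 0, and there is no ∂_3, so H_2 = 0.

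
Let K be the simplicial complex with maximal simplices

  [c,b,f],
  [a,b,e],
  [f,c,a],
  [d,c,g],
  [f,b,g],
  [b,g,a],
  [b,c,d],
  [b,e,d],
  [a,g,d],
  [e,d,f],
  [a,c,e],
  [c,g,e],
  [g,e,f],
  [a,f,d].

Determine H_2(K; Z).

Take the total order a < b < c < d < e < f < g on the vertex set. Then K (dimension 2) consists of the simplices:

  0-simplices (7): a, b, c, d, e, f, g
  1-simplices (21): ab, ac, ad, ae, af, ag, bc, bd, be, bf, bg, cd, ce, cf, cg, de, df, dg, ef, eg, fg
  2-simplices (14): abe, abg, ace, acf, adf, adg, bcd, bcf, bde, bfg, cdg, ceg, def, efg

Hence C_0 ≅ Z^7, C_1 ≅ Z^21, C_2 ≅ Z^14.

∂_1: C_1 → C_0 maps an edge to its endpoints' difference, ∂[p,q] = q − p. For instance
  ∂af = f − a.
As a 7×21 matrix over Z this has rank 6, with invariant factors (1,1,1,1,1,1).

∂_2: C_2 → C_1 maps a triangle to the signed sum of its edges. For instance
  ∂acf = cf − af + ac,
  ∂efg = fg − eg + ef.
As a 21×14 matrix over Z this has rank 13, with invariant factors (1,1,1,1,1,1,1,1,1,1,1,1,1).

Computing H_k = (kernel of ∂_k) / (image of ∂_{k+1}):

  H_2: rank ker ∂_2 − rank ∂_3 = (14 − 13) − 0 = 1, and there is no ∂_3, so H_2 = Z.

(K is a triangulation of the torus T^2.)

H_2 = Z.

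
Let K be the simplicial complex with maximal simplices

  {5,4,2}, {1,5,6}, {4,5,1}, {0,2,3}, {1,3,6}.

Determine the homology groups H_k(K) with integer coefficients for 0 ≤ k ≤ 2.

H_0 ≅ Z,  H_1 ≅ Z,  H_2 = 0.

Order the vertices as 0 < 1 < 2 < 3 < 4 < 5 < 6. Listing each simplex with vertices in this order, K has dimension 2 with simplices:

  0-simplices (7): [0], [1], [2], [3], [4], [5], [6]
  1-simplices (12): [0,2], [0,3], [1,3], [1,4], [1,5], [1,6], [2,3], [2,4], [2,5], [3,6], [4,5], [5,6]
  2-simplices (5): [0,2,3], [1,3,6], [1,4,5], [1,5,6], [2,4,5]

so the chain groups are C_0 ≅ Z^7, C_1 ≅ Z^12, C_2 ≅ Z^5.

∂_1: C_1 → C_0 maps an edge to its endpoints' difference, ∂[p,q] = q − p.
The 7×12 boundary matrix has rank 6 and Smith normal form diag(1,1,1,1,1,1).

∂_2: C_2 → C_1 acts by ∂[p,q,r] = [q,r] − [p,r] + [p,q]. For instance
  ∂[0,2,3] = [2,3] − [0,3] + [0,2],
  ∂[1,4,5] = [4,5] − [1,5] + [1,4].
The 12×5 boundary matrix has rank 5 and Smith normal form diag(1,1,1,1,1).

Reading off H_k = ker ∂_k / im ∂_{k+1}:

  H_0: rank C_0 − rank ∂_1 = 7 − 6 = 1, and the invariant factors of ∂_1 are all 1, so H_0 = Z.
  H_1: rank ker ∂_1 − rank ∂_2 = (12 − 6) − 5 = 1, and the invariant factors of ∂_2 are all 1, so H_1 = Z.
  H_2: rank ker ∂_2 − rank ∂_3 = (5 − 5) − 0 = 0, and there is no ∂_3, so H_2 = 0.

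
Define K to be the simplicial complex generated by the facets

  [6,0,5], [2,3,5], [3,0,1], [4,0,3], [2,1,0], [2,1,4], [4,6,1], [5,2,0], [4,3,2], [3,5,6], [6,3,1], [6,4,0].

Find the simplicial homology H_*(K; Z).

H_0 = Z,  H_1 = Z_2,  H_2 = 0.

Take the total order 0 < 1 < 2 < 3 < 4 < 5 < 6 on the vertex set. Then K (dimension 2) consists of the simplices:

  0-simplices (7): [0], [1], [2], [3], [4], [5], [6]
  1-simplices (18): [0,1], [0,2], [0,3], [0,4], [0,5], [0,6], [1,2], [1,3], [1,4], [1,6], [2,3], [2,4], [2,5], [3,4], [3,5], [3,6], [4,6], [5,6]
  2-simplices (12): [0,1,2], [0,1,3], [0,2,5], [0,3,4], [0,4,6], [0,5,6], [1,2,4], [1,3,6], [1,4,6], [2,3,4], [2,3,5], [3,5,6]

giving chain groups C_0 ≅ Z^7, C_1 ≅ Z^18, C_2 ≅ Z^12.

Boundary ∂_1: C_1 → C_0 sends each edge [p,q] (with p < q) to q − p.
The 7×18 boundary matrix has rank 6 and Smith normal form diag(1,1,1,1,1,1).

∂_2: C_2 → C_1 sends each 2-simplex [p,q,r] to [q,r] − [p,r] + [p,q]. For instance
  ∂[1,4,6] = [4,6] − [1,6] + [1,4],
  ∂[0,2,5] = [2,5] − [0,5] + [0,2].
The resulting 18×12 matrix has rank 12, and its Smith normal form has invariant factors (1,1,1,1,1,1,1,1,1,1,1,2).

Computing H_k = (kernel of ∂_k) / (image of ∂_{k+1}):

  H_0: rank C_0 − rank ∂_1 = 7 − 6 = 1, and the invariant factors of ∂_1 are all 1, so H_0 ≅ Z.
  H_1: rank ker ∂_1 − rank ∂_2 = (18 − 6) − 12 = 0, and ∂_2 has invariant factor 2 > 1, so H_1 ≅ Z_2.
  H_2: rank ker ∂_2 − rank ∂_3 = (12 − 12) − 0 = 0, and there is no ∂_3, so H_2 ≅ 0.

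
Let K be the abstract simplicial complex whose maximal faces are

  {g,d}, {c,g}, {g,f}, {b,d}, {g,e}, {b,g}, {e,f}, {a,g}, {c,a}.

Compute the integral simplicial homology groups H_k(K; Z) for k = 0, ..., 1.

Order the vertices as a < b < c < d < e < f < g. Listing each simplex with vertices in this order, K has dimension 1 with simplices:

  0-simplices (7): a, b, c, d, e, f, g
  1-simplices (9): ac, ag, bd, bg, cg, dg, ef, eg, fg

giving chain groups C_0 ≅ Z^7, C_1 ≅ Z^9.

Boundary ∂_1: C_1 → C_0 is given by ∂[p,q] = [q] − [p]. For instance
  ∂eg = g − e.
This gives a 7×9 integer matrix of rank 6; reducing to Smith normal form yields diagonal entries (1,1,1,1,1,1).

Now H_k = ker ∂_k / im ∂_{k+1}, so:

  H_0: rank C_0 − rank ∂_1 = 7 − 6 = 1, and the invariant factors of ∂_1 are all 1, so H_0 ≅ Z.
  H_1: rank ker ∂_1 − rank ∂_2 = (9 − 6) − 0 = 3, and there is no ∂_2, so H_1 ≅ Z^3.

H_0 = Z,  H_1 = Z^3.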